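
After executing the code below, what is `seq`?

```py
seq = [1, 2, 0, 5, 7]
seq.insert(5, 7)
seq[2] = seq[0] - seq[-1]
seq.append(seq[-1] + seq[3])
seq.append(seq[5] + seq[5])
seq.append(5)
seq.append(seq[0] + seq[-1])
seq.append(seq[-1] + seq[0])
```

insert 7 at 5 → [1, 2, 0, 5, 7, 7]
seq[2] = seq[0]-seq[-1] = 1-7 = -6 → [1, 2, -6, 5, 7, 7]
append seq[-1]+seq[3] = 7+5 = 12 → [1, 2, -6, 5, 7, 7, 12]
append seq[5]+seq[5] = 7+7 = 14 → [1, 2, -6, 5, 7, 7, 12, 14]
append 5 → [1, 2, -6, 5, 7, 7, 12, 14, 5]
append seq[0]+seq[-1] = 1+5 = 6 → [1, 2, -6, 5, 7, 7, 12, 14, 5, 6]
append seq[-1]+seq[0] = 6+1 = 7 → [1, 2, -6, 5, 7, 7, 12, 14, 5, 6, 7]

[1, 2, -6, 5, 7, 7, 12, 14, 5, 6, 7]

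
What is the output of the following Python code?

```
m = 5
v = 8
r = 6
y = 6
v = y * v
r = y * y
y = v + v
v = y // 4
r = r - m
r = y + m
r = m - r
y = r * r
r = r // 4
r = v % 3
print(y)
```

v = 6*8 = 48
r = 6*6 = 36
y = 48+48 = 96
v = 96//4 = 24
r = 36-5 = 31
r = 96+5 = 101
r = 5-101 = -96
y = (-96)*(-96) = 9216
r = (-96)//4 = -24
r = 24%3 = 0

9216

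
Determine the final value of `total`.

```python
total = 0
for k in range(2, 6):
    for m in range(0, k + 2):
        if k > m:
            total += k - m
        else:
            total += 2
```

50

k=2,m=0: 2>0, total = 0+2 = 2
k=2,m=1: 2>1, total = 2+1 = 3
k=2,m=2: not 2>2, total = 3+2 = 5
k=2,m=3: not 2>3, total = 5+2 = 7
k=3,m=0: 3>0, total = 7+3 = 10
k=3,m=1: 3>1, total = 10+2 = 12
k=3,m=2: 3>2, total = 12+1 = 13
k=3,m=3: not 3>3, total = 13+2 = 15
k=3,m=4: not 3>4, total = 15+2 = 17
k=4,m=0: 4>0, total = 17+4 = 21
k=4,m=1: 4>1, total = 21+3 = 24
k=4,m=2: 4>2, total = 24+2 = 26
k=4,m=3: 4>3, total = 26+1 = 27
k=4,m=4: not 4>4, total = 27+2 = 29
k=4,m=5: not 4>5, total = 29+2 = 31
k=5,m=0: 5>0, total = 31+5 = 36
k=5,m=1: 5>1, total = 36+4 = 40
k=5,m=2: 5>2, total = 40+3 = 43
k=5,m=3: 5>3, total = 43+2 = 45
k=5,m=4: 5>4, total = 45+1 = 46
k=5,m=5: not 5>5, total = 46+2 = 48
k=5,m=6: not 5>6, total = 48+2 = 50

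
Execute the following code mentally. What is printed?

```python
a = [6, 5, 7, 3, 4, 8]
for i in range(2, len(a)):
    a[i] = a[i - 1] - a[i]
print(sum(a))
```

i=2: a[2] = 5-7 = -2 → [6, 5, -2, 3, 4, 8]
i=3: a[3] = (-2)-3 = -5 → [6, 5, -2, -5, 4, 8]
i=4: a[4] = (-5)-4 = -9 → [6, 5, -2, -5, -9, 8]
i=5: a[5] = (-9)-8 = -17 → [6, 5, -2, -5, -9, -17]
sum = -22

-22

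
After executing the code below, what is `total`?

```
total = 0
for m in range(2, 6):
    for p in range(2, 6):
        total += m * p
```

m=2,p=2: total = 0+4 = 4
m=2,p=3: total = 4+6 = 10
m=2,p=4: total = 10+8 = 18
m=2,p=5: total = 18+10 = 28
m=3,p=2: total = 28+6 = 34
m=3,p=3: total = 34+9 = 43
m=3,p=4: total = 43+12 = 55
m=3,p=5: total = 55+15 = 70
m=4,p=2: total = 70+8 = 78
m=4,p=3: total = 78+12 = 90
m=4,p=4: total = 90+16 = 106
m=4,p=5: total = 106+20 = 126
m=5,p=2: total = 126+10 = 136
m=5,p=3: total = 136+15 = 151
m=5,p=4: total = 151+20 = 171
m=5,p=5: total = 171+25 = 196

196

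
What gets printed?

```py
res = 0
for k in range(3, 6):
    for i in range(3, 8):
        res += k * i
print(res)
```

300

k=3,i=3: res = 0+9 = 9
k=3,i=4: res = 9+12 = 21
k=3,i=5: res = 21+15 = 36
k=3,i=6: res = 36+18 = 54
k=3,i=7: res = 54+21 = 75
k=4,i=3: res = 75+12 = 87
k=4,i=4: res = 87+16 = 103
k=4,i=5: res = 103+20 = 123
k=4,i=6: res = 123+24 = 147
k=4,i=7: res = 147+28 = 175
k=5,i=3: res = 175+15 = 190
k=5,i=4: res = 190+20 = 210
k=5,i=5: res = 210+25 = 235
k=5,i=6: res = 235+30 = 265
k=5,i=7: res = 265+35 = 300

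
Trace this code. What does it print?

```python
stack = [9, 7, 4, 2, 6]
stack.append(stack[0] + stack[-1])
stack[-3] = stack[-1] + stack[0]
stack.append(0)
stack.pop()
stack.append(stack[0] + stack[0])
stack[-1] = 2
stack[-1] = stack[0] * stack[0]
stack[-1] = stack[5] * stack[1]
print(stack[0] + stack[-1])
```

append stack[0]+stack[-1] = 9+6 = 15 → [9, 7, 4, 2, 6, 15]
stack[-3] = stack[-1]+stack[0] = 15+9 = 24 → [9, 7, 4, 24, 6, 15]
append 0 → [9, 7, 4, 24, 6, 15, 0]
pop() removes 0 → [9, 7, 4, 24, 6, 15]
append stack[0]+stack[0] = 9+9 = 18 → [9, 7, 4, 24, 6, 15, 18]
stack[-1] = 2 → [9, 7, 4, 24, 6, 15, 2]
stack[-1] = stack[0]*stack[0] = 9*9 = 81 → [9, 7, 4, 24, 6, 15, 81]
stack[-1] = stack[5]*stack[1] = 15*7 = 105 → [9, 7, 4, 24, 6, 15, 105]
stack[0]+stack[-1] = 9+105 = 114

114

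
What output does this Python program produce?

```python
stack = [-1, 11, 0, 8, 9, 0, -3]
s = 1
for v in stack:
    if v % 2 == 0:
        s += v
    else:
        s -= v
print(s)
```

v=-1: not even, s = 1-(-1) = 2
v=11: not even, s = 2-11 = -9
v=0: even, s = (-9)+0 = -9
v=8: even, s = (-9)+8 = -1
v=9: not even, s = (-1)-9 = -10
v=0: even, s = (-10)+0 = -10
v=-3: not even, s = (-10)-(-3) = -7

-7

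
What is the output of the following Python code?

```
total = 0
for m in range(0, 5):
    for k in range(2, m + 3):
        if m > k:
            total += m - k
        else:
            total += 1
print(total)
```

m=0,k=2: not 0>2, total = 0+1 = 1
m=1,k=2: not 1>2, total = 1+1 = 2
m=1,k=3: not 1>3, total = 2+1 = 3
m=2,k=2: not 2>2, total = 3+1 = 4
m=2,k=3: not 2>3, total = 4+1 = 5
m=2,k=4: not 2>4, total = 5+1 = 6
m=3,k=2: 3>2, total = 6+1 = 7
m=3,k=3: not 3>3, total = 7+1 = 8
m=3,k=4: not 3>4, total = 8+1 = 9
m=3,k=5: not 3>5, total = 9+1 = 10
m=4,k=2: 4>2, total = 10+2 = 12
m=4,k=3: 4>3, total = 12+1 = 13
m=4,k=4: not 4>4, total = 13+1 = 14
m=4,k=5: not 4>5, total = 14+1 = 15
m=4,k=6: not 4>6, total = 15+1 = 16

16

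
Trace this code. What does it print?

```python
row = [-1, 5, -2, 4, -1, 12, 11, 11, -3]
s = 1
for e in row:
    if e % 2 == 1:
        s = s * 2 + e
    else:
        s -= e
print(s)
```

e=-1: odd, s = 1*2+(-1) = 1
e=5: odd, s = 1*2+5 = 7
e=-2: not odd, s = 7-(-2) = 9
e=4: not odd, s = 9-4 = 5
e=-1: odd, s = 5*2+(-1) = 9
e=12: not odd, s = 9-12 = -3
e=11: odd, s = (-3)*2+11 = 5
e=11: odd, s = 5*2+11 = 21
e=-3: odd, s = 21*2+(-3) = 39

39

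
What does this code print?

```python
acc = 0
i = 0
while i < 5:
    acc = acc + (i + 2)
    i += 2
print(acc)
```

12

i=0: acc = 0+2 = 2
i=2: acc = 2+4 = 6
i=4: acc = 6+6 = 12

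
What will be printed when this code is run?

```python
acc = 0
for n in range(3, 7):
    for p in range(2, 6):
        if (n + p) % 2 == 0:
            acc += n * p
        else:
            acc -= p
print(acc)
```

n=3,p=2: odd sum, acc = 0-2 = -2
n=3,p=3: even sum, acc = (-2)+9 = 7
n=3,p=4: odd sum, acc = 7-4 = 3
n=3,p=5: even sum, acc = 3+15 = 18
n=4,p=2: even sum, acc = 18+8 = 26
n=4,p=3: odd sum, acc = 26-3 = 23
n=4,p=4: even sum, acc = 23+16 = 39
n=4,p=5: odd sum, acc = 39-5 = 34
n=5,p=2: odd sum, acc = 34-2 = 32
n=5,p=3: even sum, acc = 32+15 = 47
n=5,p=4: odd sum, acc = 47-4 = 43
n=5,p=5: even sum, acc = 43+25 = 68
n=6,p=2: even sum, acc = 68+12 = 80
n=6,p=3: odd sum, acc = 80-3 = 77
n=6,p=4: even sum, acc = 77+24 = 101
n=6,p=5: odd sum, acc = 101-5 = 96

96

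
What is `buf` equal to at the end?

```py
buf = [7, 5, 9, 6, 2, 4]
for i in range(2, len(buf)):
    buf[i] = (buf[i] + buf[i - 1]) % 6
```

i=2: buf[2] = (9+5)%6 = 2 → [7, 5, 2, 6, 2, 4]
i=3: buf[3] = (6+2)%6 = 2 → [7, 5, 2, 2, 2, 4]
i=4: buf[4] = (2+2)%6 = 4 → [7, 5, 2, 2, 4, 4]
i=5: buf[5] = (4+4)%6 = 2 → [7, 5, 2, 2, 4, 2]

[7, 5, 2, 2, 4, 2]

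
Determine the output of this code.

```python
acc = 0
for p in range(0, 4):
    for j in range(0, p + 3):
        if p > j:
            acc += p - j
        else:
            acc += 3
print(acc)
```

46

p=0,j=0: not 0>0, acc = 0+3 = 3
p=0,j=1: not 0>1, acc = 3+3 = 6
p=0,j=2: not 0>2, acc = 6+3 = 9
p=1,j=0: 1>0, acc = 9+1 = 10
p=1,j=1: not 1>1, acc = 10+3 = 13
p=1,j=2: not 1>2, acc = 13+3 = 16
p=1,j=3: not 1>3, acc = 16+3 = 19
p=2,j=0: 2>0, acc = 19+2 = 21
p=2,j=1: 2>1, acc = 21+1 = 22
p=2,j=2: not 2>2, acc = 22+3 = 25
p=2,j=3: not 2>3, acc = 25+3 = 28
p=2,j=4: not 2>4, acc = 28+3 = 31
p=3,j=0: 3>0, acc = 31+3 = 34
p=3,j=1: 3>1, acc = 34+2 = 36
p=3,j=2: 3>2, acc = 36+1 = 37
p=3,j=3: not 3>3, acc = 37+3 = 40
p=3,j=4: not 3>4, acc = 40+3 = 43
p=3,j=5: not 3>5, acc = 43+3 = 46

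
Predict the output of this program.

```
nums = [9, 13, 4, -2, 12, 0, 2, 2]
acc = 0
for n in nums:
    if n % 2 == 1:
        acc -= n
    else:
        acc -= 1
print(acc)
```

n=9: odd, acc = 0-9 = -9
n=13: odd, acc = (-9)-13 = -22
n=4: not odd, acc = (-22)-1 = -23
n=-2: not odd, acc = (-23)-1 = -24
n=12: not odd, acc = (-24)-1 = -25
n=0: not odd, acc = (-25)-1 = -26
n=2: not odd, acc = (-26)-1 = -27
n=2: not odd, acc = (-27)-1 = -28

-28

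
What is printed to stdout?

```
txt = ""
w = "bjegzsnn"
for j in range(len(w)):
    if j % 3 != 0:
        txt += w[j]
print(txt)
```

j=0: skip
j=1: add 'j' → 'j'
j=2: add 'e' → 'je'
j=3: skip
j=4: add 'z' → 'jez'
j=5: add 's' → 'jezs'
j=6: skip
j=7: add 'n' → 'jezsn'

jezsn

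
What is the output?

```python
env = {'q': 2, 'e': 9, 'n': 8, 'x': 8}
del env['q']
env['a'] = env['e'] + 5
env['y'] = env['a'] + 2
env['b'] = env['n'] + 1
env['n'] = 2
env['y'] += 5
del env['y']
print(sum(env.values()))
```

del 'q' → {'e': 9, 'n': 8, 'x': 8}
env['a'] = env['e']+5 = 14 → {'e': 9, 'n': 8, 'x': 8, 'a': 14}
env['y'] = env['a']+2 = 16 → {'e': 9, 'n': 8, 'x': 8, 'a': 14, 'y': 16}
env['b'] = env['n']+1 = 9 → {'e': 9, 'n': 8, 'x': 8, 'a': 14, 'y': 16, 'b': 9}
env['n'] = 2 → {'e': 9, 'n': 2, 'x': 8, 'a': 14, 'y': 16, 'b': 9}
env['y'] = 16+5 = 21 → {'e': 9, 'n': 2, 'x': 8, 'a': 14, 'y': 21, 'b': 9}
del 'y' → {'e': 9, 'n': 2, 'x': 8, 'a': 14, 'b': 9}
sum of values = 42

42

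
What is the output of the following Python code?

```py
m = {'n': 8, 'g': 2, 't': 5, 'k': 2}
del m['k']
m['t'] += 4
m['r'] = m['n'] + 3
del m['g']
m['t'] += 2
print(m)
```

del 'k' → {'n': 8, 'g': 2, 't': 5}
m['t'] = 5+4 = 9 → {'n': 8, 'g': 2, 't': 9}
m['r'] = m['n']+3 = 11 → {'n': 8, 'g': 2, 't': 9, 'r': 11}
del 'g' → {'n': 8, 't': 9, 'r': 11}
m['t'] = 9+2 = 11 → {'n': 8, 't': 11, 'r': 11}

{'n': 8, 't': 11, 'r': 11}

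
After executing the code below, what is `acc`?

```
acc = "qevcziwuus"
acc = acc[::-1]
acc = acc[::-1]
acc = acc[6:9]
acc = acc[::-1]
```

'uuw'

reverse → 'suuwizcveq'
reverse → 'qevcziwuus'
slice [6:9] → 'wuu'
reverse → 'uuw'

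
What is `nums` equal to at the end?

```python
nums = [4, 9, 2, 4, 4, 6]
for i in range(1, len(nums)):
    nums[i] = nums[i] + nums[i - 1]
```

i=1: nums[1] = 9+4 = 13 → [4, 13, 2, 4, 4, 6]
i=2: nums[2] = 2+13 = 15 → [4, 13, 15, 4, 4, 6]
i=3: nums[3] = 4+15 = 19 → [4, 13, 15, 19, 4, 6]
i=4: nums[4] = 4+19 = 23 → [4, 13, 15, 19, 23, 6]
i=5: nums[5] = 6+23 = 29 → [4, 13, 15, 19, 23, 29]

[4, 13, 15, 19, 23, 29]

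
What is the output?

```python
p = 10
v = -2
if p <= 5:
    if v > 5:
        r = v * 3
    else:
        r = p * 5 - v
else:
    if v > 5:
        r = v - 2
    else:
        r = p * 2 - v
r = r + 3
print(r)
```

25

p=10, v=-2
p <= 5 is False; v > 5 is False
→ r = p * 2 - v = 22
r = 22+3 = 25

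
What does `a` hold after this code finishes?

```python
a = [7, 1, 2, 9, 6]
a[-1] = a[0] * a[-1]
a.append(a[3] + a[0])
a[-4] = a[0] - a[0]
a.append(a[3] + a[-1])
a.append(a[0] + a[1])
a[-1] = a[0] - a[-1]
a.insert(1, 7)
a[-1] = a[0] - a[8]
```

a[-1] = a[0]*a[-1] = 7*6 = 42 → [7, 1, 2, 9, 42]
append a[3]+a[0] = 9+7 = 16 → [7, 1, 2, 9, 42, 16]
a[-4] = a[0]-a[0] = 7-7 = 0 → [7, 1, 0, 9, 42, 16]
append a[3]+a[-1] = 9+16 = 25 → [7, 1, 0, 9, 42, 16, 25]
append a[0]+a[1] = 7+1 = 8 → [7, 1, 0, 9, 42, 16, 25, 8]
a[-1] = a[0]-a[-1] = 7-8 = -1 → [7, 1, 0, 9, 42, 16, 25, -1]
insert 7 at 1 → [7, 7, 1, 0, 9, 42, 16, 25, -1]
a[-1] = a[0]-a[8] = 7-(-1) = 8 → [7, 7, 1, 0, 9, 42, 16, 25, 8]

[7, 7, 1, 0, 9, 42, 16, 25, 8]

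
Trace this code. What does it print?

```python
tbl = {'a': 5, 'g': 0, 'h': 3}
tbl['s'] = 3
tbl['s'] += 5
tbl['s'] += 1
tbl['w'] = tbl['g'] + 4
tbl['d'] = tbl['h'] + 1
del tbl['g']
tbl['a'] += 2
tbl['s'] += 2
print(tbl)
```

{'a': 7, 'h': 3, 's': 11, 'w': 4, 'd': 4}

tbl['s'] = 3 → {'a': 5, 'g': 0, 'h': 3, 's': 3}
tbl['s'] = 3+5 = 8 → {'a': 5, 'g': 0, 'h': 3, 's': 8}
tbl['s'] = 8+1 = 9 → {'a': 5, 'g': 0, 'h': 3, 's': 9}
tbl['w'] = tbl['g']+4 = 4 → {'a': 5, 'g': 0, 'h': 3, 's': 9, 'w': 4}
tbl['d'] = tbl['h']+1 = 4 → {'a': 5, 'g': 0, 'h': 3, 's': 9, 'w': 4, 'd': 4}
del 'g' → {'a': 5, 'h': 3, 's': 9, 'w': 4, 'd': 4}
tbl['a'] = 5+2 = 7 → {'a': 7, 'h': 3, 's': 9, 'w': 4, 'd': 4}
tbl['s'] = 9+2 = 11 → {'a': 7, 'h': 3, 's': 11, 'w': 4, 'd': 4}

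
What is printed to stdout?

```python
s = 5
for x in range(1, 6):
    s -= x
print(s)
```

-10

x=1: s = 5-1 = 4
x=2: s = 4-2 = 2
x=3: s = 2-3 = -1
x=4: s = (-1)-4 = -5
x=5: s = (-5)-5 = -10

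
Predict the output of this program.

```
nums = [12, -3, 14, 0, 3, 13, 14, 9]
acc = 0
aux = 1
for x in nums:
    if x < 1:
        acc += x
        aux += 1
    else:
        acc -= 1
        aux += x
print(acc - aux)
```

-77

x=12: not <1, acc = 0-1 = -1; aux=13
x=-3: <1, acc = (-1)+(-3) = -4; aux=14
x=14: not <1, acc = (-4)-1 = -5; aux=28
x=0: <1, acc = (-5)+0 = -5; aux=29
x=3: not <1, acc = (-5)-1 = -6; aux=32
x=13: not <1, acc = (-6)-1 = -7; aux=45
x=14: not <1, acc = (-7)-1 = -8; aux=59
x=9: not <1, acc = (-8)-1 = -9; aux=68
acc-aux = (-9)-68 = -77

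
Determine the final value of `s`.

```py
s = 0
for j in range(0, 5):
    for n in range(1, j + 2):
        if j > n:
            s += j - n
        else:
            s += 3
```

37

j=0,n=1: not 0>1, s = 0+3 = 3
j=1,n=1: not 1>1, s = 3+3 = 6
j=1,n=2: not 1>2, s = 6+3 = 9
j=2,n=1: 2>1, s = 9+1 = 10
j=2,n=2: not 2>2, s = 10+3 = 13
j=2,n=3: not 2>3, s = 13+3 = 16
j=3,n=1: 3>1, s = 16+2 = 18
j=3,n=2: 3>2, s = 18+1 = 19
j=3,n=3: not 3>3, s = 19+3 = 22
j=3,n=4: not 3>4, s = 22+3 = 25
j=4,n=1: 4>1, s = 25+3 = 28
j=4,n=2: 4>2, s = 28+2 = 30
j=4,n=3: 4>3, s = 30+1 = 31
j=4,n=4: not 4>4, s = 31+3 = 34
j=4,n=5: not 4>5, s = 34+3 = 37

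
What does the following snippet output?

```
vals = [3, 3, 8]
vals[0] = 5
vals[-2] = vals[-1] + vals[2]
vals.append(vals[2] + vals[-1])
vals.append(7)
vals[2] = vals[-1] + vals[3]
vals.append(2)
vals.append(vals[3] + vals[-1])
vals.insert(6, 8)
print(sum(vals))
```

95

vals[0] = 5 → [5, 3, 8]
vals[-2] = vals[-1]+vals[2] = 8+8 = 16 → [5, 16, 8]
append vals[2]+vals[-1] = 8+8 = 16 → [5, 16, 8, 16]
append 7 → [5, 16, 8, 16, 7]
vals[2] = vals[-1]+vals[3] = 7+16 = 23 → [5, 16, 23, 16, 7]
append 2 → [5, 16, 23, 16, 7, 2]
append vals[3]+vals[-1] = 16+2 = 18 → [5, 16, 23, 16, 7, 2, 18]
insert 8 at 6 → [5, 16, 23, 16, 7, 2, 8, 18]
sum = 95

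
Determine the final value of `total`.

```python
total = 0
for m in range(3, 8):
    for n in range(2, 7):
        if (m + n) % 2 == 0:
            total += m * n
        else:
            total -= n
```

188

m=3,n=2: odd sum, total = 0-2 = -2
m=3,n=3: even sum, total = (-2)+9 = 7
m=3,n=4: odd sum, total = 7-4 = 3
m=3,n=5: even sum, total = 3+15 = 18
m=3,n=6: odd sum, total = 18-6 = 12
m=4,n=2: even sum, total = 12+8 = 20
m=4,n=3: odd sum, total = 20-3 = 17
m=4,n=4: even sum, total = 17+16 = 33
m=4,n=5: odd sum, total = 33-5 = 28
m=4,n=6: even sum, total = 28+24 = 52
m=5,n=2: odd sum, total = 52-2 = 50
m=5,n=3: even sum, total = 50+15 = 65
m=5,n=4: odd sum, total = 65-4 = 61
m=5,n=5: even sum, total = 61+25 = 86
m=5,n=6: odd sum, total = 86-6 = 80
m=6,n=2: even sum, total = 80+12 = 92
m=6,n=3: odd sum, total = 92-3 = 89
m=6,n=4: even sum, total = 89+24 = 113
m=6,n=5: odd sum, total = 113-5 = 108
m=6,n=6: even sum, total = 108+36 = 144
m=7,n=2: odd sum, total = 144-2 = 142
m=7,n=3: even sum, total = 142+21 = 163
m=7,n=4: odd sum, total = 163-4 = 159
m=7,n=5: even sum, total = 159+35 = 194
m=7,n=6: odd sum, total = 194-6 = 188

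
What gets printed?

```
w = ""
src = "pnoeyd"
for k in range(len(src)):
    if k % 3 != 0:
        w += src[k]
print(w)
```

k=0: skip
k=1: add 'n' → 'n'
k=2: add 'o' → 'no'
k=3: skip
k=4: add 'y' → 'noy'
k=5: add 'd' → 'noyd'

noyd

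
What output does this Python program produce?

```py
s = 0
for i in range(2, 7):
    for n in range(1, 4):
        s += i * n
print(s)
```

i=2,n=1: s = 0+2 = 2
i=2,n=2: s = 2+4 = 6
i=2,n=3: s = 6+6 = 12
i=3,n=1: s = 12+3 = 15
i=3,n=2: s = 15+6 = 21
i=3,n=3: s = 21+9 = 30
i=4,n=1: s = 30+4 = 34
i=4,n=2: s = 34+8 = 42
i=4,n=3: s = 42+12 = 54
i=5,n=1: s = 54+5 = 59
i=5,n=2: s = 59+10 = 69
i=5,n=3: s = 69+15 = 84
i=6,n=1: s = 84+6 = 90
i=6,n=2: s = 90+12 = 102
i=6,n=3: s = 102+18 = 120

120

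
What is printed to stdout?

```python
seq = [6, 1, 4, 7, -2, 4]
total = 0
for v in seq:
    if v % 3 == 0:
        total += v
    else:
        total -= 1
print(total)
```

1

v=6: %3==0, total = 0+6 = 6
v=1: not %3==0, total = 6-1 = 5
v=4: not %3==0, total = 5-1 = 4
v=7: not %3==0, total = 4-1 = 3
v=-2: not %3==0, total = 3-1 = 2
v=4: not %3==0, total = 2-1 = 1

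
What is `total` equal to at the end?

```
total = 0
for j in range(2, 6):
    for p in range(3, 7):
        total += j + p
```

j=2,p=3: total = 0+5 = 5
j=2,p=4: total = 5+6 = 11
j=2,p=5: total = 11+7 = 18
j=2,p=6: total = 18+8 = 26
j=3,p=3: total = 26+6 = 32
j=3,p=4: total = 32+7 = 39
j=3,p=5: total = 39+8 = 47
j=3,p=6: total = 47+9 = 56
j=4,p=3: total = 56+7 = 63
j=4,p=4: total = 63+8 = 71
j=4,p=5: total = 71+9 = 80
j=4,p=6: total = 80+10 = 90
j=5,p=3: total = 90+8 = 98
j=5,p=4: total = 98+9 = 107
j=5,p=5: total = 107+10 = 117
j=5,p=6: total = 117+11 = 128

128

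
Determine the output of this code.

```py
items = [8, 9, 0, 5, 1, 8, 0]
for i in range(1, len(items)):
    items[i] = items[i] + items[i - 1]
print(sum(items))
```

i=1: items[1] = 9+8 = 17 → [8, 17, 0, 5, 1, 8, 0]
i=2: items[2] = 0+17 = 17 → [8, 17, 17, 5, 1, 8, 0]
i=3: items[3] = 5+17 = 22 → [8, 17, 17, 22, 1, 8, 0]
i=4: items[4] = 1+22 = 23 → [8, 17, 17, 22, 23, 8, 0]
i=5: items[5] = 8+23 = 31 → [8, 17, 17, 22, 23, 31, 0]
i=6: items[6] = 0+31 = 31 → [8, 17, 17, 22, 23, 31, 31]
sum = 149

149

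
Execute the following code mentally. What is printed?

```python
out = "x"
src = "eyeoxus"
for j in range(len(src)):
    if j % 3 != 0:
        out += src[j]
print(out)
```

xyexu

j=0: skip
j=1: add 'y' → 'xy'
j=2: add 'e' → 'xye'
j=3: skip
j=4: add 'x' → 'xyex'
j=5: add 'u' → 'xyexu'
j=6: skip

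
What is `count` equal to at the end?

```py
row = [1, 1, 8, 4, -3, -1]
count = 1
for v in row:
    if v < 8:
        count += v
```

v=1: <8, count = 1+1 = 2
v=1: <8, count = 2+1 = 3
v=8: not <8
v=4: <8, count = 3+4 = 7
v=-3: <8, count = 7+(-3) = 4
v=-1: <8, count = 4+(-1) = 3

3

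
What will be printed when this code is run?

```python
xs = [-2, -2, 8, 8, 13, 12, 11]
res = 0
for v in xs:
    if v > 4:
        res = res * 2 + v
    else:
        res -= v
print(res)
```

407

v=-2: not >4, res = 0-(-2) = 2
v=-2: not >4, res = 2-(-2) = 4
v=8: >4, res = 4*2+8 = 16
v=8: >4, res = 16*2+8 = 40
v=13: >4, res = 40*2+13 = 93
v=12: >4, res = 93*2+12 = 198
v=11: >4, res = 198*2+11 = 407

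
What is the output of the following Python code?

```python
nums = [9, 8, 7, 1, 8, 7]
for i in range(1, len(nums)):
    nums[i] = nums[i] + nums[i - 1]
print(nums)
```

i=1: nums[1] = 8+9 = 17 → [9, 17, 7, 1, 8, 7]
i=2: nums[2] = 7+17 = 24 → [9, 17, 24, 1, 8, 7]
i=3: nums[3] = 1+24 = 25 → [9, 17, 24, 25, 8, 7]
i=4: nums[4] = 8+25 = 33 → [9, 17, 24, 25, 33, 7]
i=5: nums[5] = 7+33 = 40 → [9, 17, 24, 25, 33, 40]

[9, 17, 24, 25, 33, 40]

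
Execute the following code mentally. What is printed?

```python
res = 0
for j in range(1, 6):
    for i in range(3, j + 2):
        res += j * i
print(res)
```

165

j=2,i=3: res = 0+6 = 6
j=3,i=3: res = 6+9 = 15
j=3,i=4: res = 15+12 = 27
j=4,i=3: res = 27+12 = 39
j=4,i=4: res = 39+16 = 55
j=4,i=5: res = 55+20 = 75
j=5,i=3: res = 75+15 = 90
j=5,i=4: res = 90+20 = 110
j=5,i=5: res = 110+25 = 135
j=5,i=6: res = 135+30 = 165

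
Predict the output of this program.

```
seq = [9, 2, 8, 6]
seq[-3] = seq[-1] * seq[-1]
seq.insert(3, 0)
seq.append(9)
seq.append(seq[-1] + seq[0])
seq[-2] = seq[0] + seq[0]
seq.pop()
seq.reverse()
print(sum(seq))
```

77

seq[-3] = seq[-1]*seq[-1] = 6*6 = 36 → [9, 36, 8, 6]
insert 0 at 3 → [9, 36, 8, 0, 6]
append 9 → [9, 36, 8, 0, 6, 9]
append seq[-1]+seq[0] = 9+9 = 18 → [9, 36, 8, 0, 6, 9, 18]
seq[-2] = seq[0]+seq[0] = 9+9 = 18 → [9, 36, 8, 0, 6, 18, 18]
pop() removes 18 → [9, 36, 8, 0, 6, 18]
reverse → [18, 6, 0, 8, 36, 9]
sum = 77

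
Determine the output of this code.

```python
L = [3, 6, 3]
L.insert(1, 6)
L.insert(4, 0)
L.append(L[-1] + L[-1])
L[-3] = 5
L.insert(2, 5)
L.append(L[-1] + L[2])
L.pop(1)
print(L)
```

insert 6 at 1 → [3, 6, 6, 3]
insert 0 at 4 → [3, 6, 6, 3, 0]
append L[-1]+L[-1] = 0+0 = 0 → [3, 6, 6, 3, 0, 0]
L[-3] = 5 → [3, 6, 6, 5, 0, 0]
insert 5 at 2 → [3, 6, 5, 6, 5, 0, 0]
append L[-1]+L[2] = 0+5 = 5 → [3, 6, 5, 6, 5, 0, 0, 5]
pop(1) removes 6 → [3, 5, 6, 5, 0, 0, 5]

[3, 5, 6, 5, 0, 0, 5]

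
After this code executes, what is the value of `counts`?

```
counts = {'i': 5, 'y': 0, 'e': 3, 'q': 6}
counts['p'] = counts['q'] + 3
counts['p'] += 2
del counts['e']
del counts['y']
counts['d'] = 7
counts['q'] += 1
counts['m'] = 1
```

{'i': 5, 'q': 7, 'p': 11, 'd': 7, 'm': 1}

counts['p'] = counts['q']+3 = 9 → {'i': 5, 'y': 0, 'e': 3, 'q': 6, 'p': 9}
counts['p'] = 9+2 = 11 → {'i': 5, 'y': 0, 'e': 3, 'q': 6, 'p': 11}
del 'e' → {'i': 5, 'y': 0, 'q': 6, 'p': 11}
del 'y' → {'i': 5, 'q': 6, 'p': 11}
counts['d'] = 7 → {'i': 5, 'q': 6, 'p': 11, 'd': 7}
counts['q'] = 6+1 = 7 → {'i': 5, 'q': 7, 'p': 11, 'd': 7}
counts['m'] = 1 → {'i': 5, 'q': 7, 'p': 11, 'd': 7, 'm': 1}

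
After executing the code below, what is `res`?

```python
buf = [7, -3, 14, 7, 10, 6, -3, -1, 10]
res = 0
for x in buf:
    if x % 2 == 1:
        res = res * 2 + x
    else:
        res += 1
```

126

x=7: odd, res = 0*2+7 = 7
x=-3: odd, res = 7*2+(-3) = 11
x=14: not odd, res = 11+1 = 12
x=7: odd, res = 12*2+7 = 31
x=10: not odd, res = 31+1 = 32
x=6: not odd, res = 32+1 = 33
x=-3: odd, res = 33*2+(-3) = 63
x=-1: odd, res = 63*2+(-1) = 125
x=10: not odd, res = 125+1 = 126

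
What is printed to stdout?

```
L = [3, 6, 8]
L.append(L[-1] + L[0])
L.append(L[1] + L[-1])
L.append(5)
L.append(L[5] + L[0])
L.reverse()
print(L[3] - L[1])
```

append L[-1]+L[0] = 8+3 = 11 → [3, 6, 8, 11]
append L[1]+L[-1] = 6+11 = 17 → [3, 6, 8, 11, 17]
append 5 → [3, 6, 8, 11, 17, 5]
append L[5]+L[0] = 5+3 = 8 → [3, 6, 8, 11, 17, 5, 8]
reverse → [8, 5, 17, 11, 8, 6, 3]
L[3]-L[1] = 11-5 = 6

6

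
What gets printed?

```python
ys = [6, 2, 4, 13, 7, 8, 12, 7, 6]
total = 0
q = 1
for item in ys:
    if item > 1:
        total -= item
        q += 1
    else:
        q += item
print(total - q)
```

-75

item=6: >1, total = 0-6 = -6; q=2
item=2: >1, total = (-6)-2 = -8; q=3
item=4: >1, total = (-8)-4 = -12; q=4
item=13: >1, total = (-12)-13 = -25; q=5
item=7: >1, total = (-25)-7 = -32; q=6
item=8: >1, total = (-32)-8 = -40; q=7
item=12: >1, total = (-40)-12 = -52; q=8
item=7: >1, total = (-52)-7 = -59; q=9
item=6: >1, total = (-59)-6 = -65; q=10
total-q = (-65)-10 = -75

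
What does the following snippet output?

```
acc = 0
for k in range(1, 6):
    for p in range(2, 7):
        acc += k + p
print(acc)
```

175

k=1,p=2: acc = 0+3 = 3
k=1,p=3: acc = 3+4 = 7
k=1,p=4: acc = 7+5 = 12
k=1,p=5: acc = 12+6 = 18
k=1,p=6: acc = 18+7 = 25
k=2,p=2: acc = 25+4 = 29
k=2,p=3: acc = 29+5 = 34
k=2,p=4: acc = 34+6 = 40
k=2,p=5: acc = 40+7 = 47
k=2,p=6: acc = 47+8 = 55
k=3,p=2: acc = 55+5 = 60
k=3,p=3: acc = 60+6 = 66
k=3,p=4: acc = 66+7 = 73
k=3,p=5: acc = 73+8 = 81
k=3,p=6: acc = 81+9 = 90
k=4,p=2: acc = 90+6 = 96
k=4,p=3: acc = 96+7 = 103
k=4,p=4: acc = 103+8 = 111
k=4,p=5: acc = 111+9 = 120
k=4,p=6: acc = 120+10 = 130
k=5,p=2: acc = 130+7 = 137
k=5,p=3: acc = 137+8 = 145
k=5,p=4: acc = 145+9 = 154
k=5,p=5: acc = 154+10 = 164
k=5,p=6: acc = 164+11 = 175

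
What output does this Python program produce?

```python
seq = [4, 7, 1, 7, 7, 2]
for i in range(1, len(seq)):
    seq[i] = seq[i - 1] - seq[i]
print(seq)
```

i=1: seq[1] = 4-7 = -3 → [4, -3, 1, 7, 7, 2]
i=2: seq[2] = (-3)-1 = -4 → [4, -3, -4, 7, 7, 2]
i=3: seq[3] = (-4)-7 = -11 → [4, -3, -4, -11, 7, 2]
i=4: seq[4] = (-11)-7 = -18 → [4, -3, -4, -11, -18, 2]
i=5: seq[5] = (-18)-2 = -20 → [4, -3, -4, -11, -18, -20]

[4, -3, -4, -11, -18, -20]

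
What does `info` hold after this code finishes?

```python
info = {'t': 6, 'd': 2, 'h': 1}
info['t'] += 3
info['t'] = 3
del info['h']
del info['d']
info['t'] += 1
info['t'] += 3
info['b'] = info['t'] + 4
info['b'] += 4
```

{'t': 7, 'b': 15}

info['t'] = 6+3 = 9 → {'t': 9, 'd': 2, 'h': 1}
info['t'] = 3 → {'t': 3, 'd': 2, 'h': 1}
del 'h' → {'t': 3, 'd': 2}
del 'd' → {'t': 3}
info['t'] = 3+1 = 4 → {'t': 4}
info['t'] = 4+3 = 7 → {'t': 7}
info['b'] = info['t']+4 = 11 → {'t': 7, 'b': 11}
info['b'] = 11+4 = 15 → {'t': 7, 'b': 15}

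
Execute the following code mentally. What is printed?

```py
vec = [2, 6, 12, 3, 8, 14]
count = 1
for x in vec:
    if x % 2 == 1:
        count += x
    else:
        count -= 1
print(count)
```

-1

x=2: not odd, count = 1-1 = 0
x=6: not odd, count = 0-1 = -1
x=12: not odd, count = (-1)-1 = -2
x=3: odd, count = (-2)+3 = 1
x=8: not odd, count = 1-1 = 0
x=14: not odd, count = 0-1 = -1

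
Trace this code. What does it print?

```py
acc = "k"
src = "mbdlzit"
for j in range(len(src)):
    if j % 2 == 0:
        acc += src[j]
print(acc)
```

j=0: add 'm' → 'km'
j=1: skip
j=2: add 'd' → 'kmd'
j=3: skip
j=4: add 'z' → 'kmdz'
j=5: skip
j=6: add 't' → 'kmdzt'

kmdzt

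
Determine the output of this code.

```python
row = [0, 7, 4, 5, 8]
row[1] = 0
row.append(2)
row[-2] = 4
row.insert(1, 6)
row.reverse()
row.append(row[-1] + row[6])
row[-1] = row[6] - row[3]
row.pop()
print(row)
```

[2, 4, 5, 4, 0, 6, 0]

row[1] = 0 → [0, 0, 4, 5, 8]
append 2 → [0, 0, 4, 5, 8, 2]
row[-2] = 4 → [0, 0, 4, 5, 4, 2]
insert 6 at 1 → [0, 6, 0, 4, 5, 4, 2]
reverse → [2, 4, 5, 4, 0, 6, 0]
append row[-1]+row[6] = 0+0 = 0 → [2, 4, 5, 4, 0, 6, 0, 0]
row[-1] = row[6]-row[3] = 0-4 = -4 → [2, 4, 5, 4, 0, 6, 0, -4]
pop() removes -4 → [2, 4, 5, 4, 0, 6, 0]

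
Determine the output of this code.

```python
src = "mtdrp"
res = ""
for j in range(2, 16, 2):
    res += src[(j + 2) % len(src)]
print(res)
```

j=2: add src[4]='p' → 'p'
j=4: add src[1]='t' → 'pt'
j=6: add src[3]='r' → 'ptr'
j=8: add src[0]='m' → 'ptrm'
j=10: add src[2]='d' → 'ptrmd'
j=12: add src[4]='p' → 'ptrmdp'
j=14: add src[1]='t' → 'ptrmdpt'

ptrmdpt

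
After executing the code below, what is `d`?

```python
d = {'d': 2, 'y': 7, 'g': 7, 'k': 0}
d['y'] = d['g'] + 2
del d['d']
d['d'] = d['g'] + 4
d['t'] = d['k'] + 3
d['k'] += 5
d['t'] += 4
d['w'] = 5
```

d['y'] = d['g']+2 = 9 → {'d': 2, 'y': 9, 'g': 7, 'k': 0}
del 'd' → {'y': 9, 'g': 7, 'k': 0}
d['d'] = d['g']+4 = 11 → {'y': 9, 'g': 7, 'k': 0, 'd': 11}
d['t'] = d['k']+3 = 3 → {'y': 9, 'g': 7, 'k': 0, 'd': 11, 't': 3}
d['k'] = 0+5 = 5 → {'y': 9, 'g': 7, 'k': 5, 'd': 11, 't': 3}
d['t'] = 3+4 = 7 → {'y': 9, 'g': 7, 'k': 5, 'd': 11, 't': 7}
d['w'] = 5 → {'y': 9, 'g': 7, 'k': 5, 'd': 11, 't': 7, 'w': 5}

{'y': 9, 'g': 7, 'k': 5, 'd': 11, 't': 7, 'w': 5}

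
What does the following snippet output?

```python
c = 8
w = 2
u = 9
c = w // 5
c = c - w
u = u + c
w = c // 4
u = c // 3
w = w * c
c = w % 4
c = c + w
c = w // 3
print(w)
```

c = 2//5 = 0
c = 0-2 = -2
u = 9+(-2) = 7
w = (-2)//4 = -1
u = (-2)//3 = -1
w = (-1)*(-2) = 2
c = 2%4 = 2
c = 2+2 = 4
c = 2//3 = 0

2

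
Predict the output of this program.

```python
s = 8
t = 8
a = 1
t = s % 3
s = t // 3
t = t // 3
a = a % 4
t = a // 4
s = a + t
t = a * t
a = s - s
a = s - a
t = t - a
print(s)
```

t = 8%3 = 2
s = 2//3 = 0
t = 2//3 = 0
a = 1%4 = 1
t = 1//4 = 0
s = 1+0 = 1
t = 1*0 = 0
a = 1-1 = 0
a = 1-0 = 1
t = 0-1 = -1

1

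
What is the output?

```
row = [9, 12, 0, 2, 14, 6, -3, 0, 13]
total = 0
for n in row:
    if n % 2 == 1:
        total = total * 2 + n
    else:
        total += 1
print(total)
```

n=9: odd, total = 0*2+9 = 9
n=12: not odd, total = 9+1 = 10
n=0: not odd, total = 10+1 = 11
n=2: not odd, total = 11+1 = 12
n=14: not odd, total = 12+1 = 13
n=6: not odd, total = 13+1 = 14
n=-3: odd, total = 14*2+(-3) = 25
n=0: not odd, total = 25+1 = 26
n=13: odd, total = 26*2+13 = 65

65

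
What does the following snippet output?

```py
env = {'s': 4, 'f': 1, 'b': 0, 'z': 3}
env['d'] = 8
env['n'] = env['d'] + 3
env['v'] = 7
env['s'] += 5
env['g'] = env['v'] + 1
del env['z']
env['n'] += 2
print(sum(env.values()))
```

env['d'] = 8 → {'s': 4, 'f': 1, 'b': 0, 'z': 3, 'd': 8}
env['n'] = env['d']+3 = 11 → {'s': 4, 'f': 1, 'b': 0, 'z': 3, 'd': 8, 'n': 11}
env['v'] = 7 → {'s': 4, 'f': 1, 'b': 0, 'z': 3, 'd': 8, 'n': 11, 'v': 7}
env['s'] = 4+5 = 9 → {'s': 9, 'f': 1, 'b': 0, 'z': 3, 'd': 8, 'n': 11, 'v': 7}
env['g'] = env['v']+1 = 8 → {'s': 9, 'f': 1, 'b': 0, 'z': 3, 'd': 8, 'n': 11, 'v': 7, 'g': 8}
del 'z' → {'s': 9, 'f': 1, 'b': 0, 'd': 8, 'n': 11, 'v': 7, 'g': 8}
env['n'] = 11+2 = 13 → {'s': 9, 'f': 1, 'b': 0, 'd': 8, 'n': 13, 'v': 7, 'g': 8}
sum of values = 46

46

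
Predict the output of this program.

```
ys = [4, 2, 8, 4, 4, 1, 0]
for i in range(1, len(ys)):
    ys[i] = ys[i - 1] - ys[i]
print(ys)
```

i=1: ys[1] = 4-2 = 2 → [4, 2, 8, 4, 4, 1, 0]
i=2: ys[2] = 2-8 = -6 → [4, 2, -6, 4, 4, 1, 0]
i=3: ys[3] = (-6)-4 = -10 → [4, 2, -6, -10, 4, 1, 0]
i=4: ys[4] = (-10)-4 = -14 → [4, 2, -6, -10, -14, 1, 0]
i=5: ys[5] = (-14)-1 = -15 → [4, 2, -6, -10, -14, -15, 0]
i=6: ys[6] = (-15)-0 = -15 → [4, 2, -6, -10, -14, -15, -15]

[4, 2, -6, -10, -14, -15, -15]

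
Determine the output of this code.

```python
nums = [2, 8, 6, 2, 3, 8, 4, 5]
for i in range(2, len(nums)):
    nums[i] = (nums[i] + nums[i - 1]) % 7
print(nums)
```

[2, 8, 0, 2, 5, 6, 3, 1]

i=2: nums[2] = (6+8)%7 = 0 → [2, 8, 0, 2, 3, 8, 4, 5]
i=3: nums[3] = (2+0)%7 = 2 → [2, 8, 0, 2, 3, 8, 4, 5]
i=4: nums[4] = (3+2)%7 = 5 → [2, 8, 0, 2, 5, 8, 4, 5]
i=5: nums[5] = (8+5)%7 = 6 → [2, 8, 0, 2, 5, 6, 4, 5]
i=6: nums[6] = (4+6)%7 = 3 → [2, 8, 0, 2, 5, 6, 3, 5]
i=7: nums[7] = (5+3)%7 = 1 → [2, 8, 0, 2, 5, 6, 3, 1]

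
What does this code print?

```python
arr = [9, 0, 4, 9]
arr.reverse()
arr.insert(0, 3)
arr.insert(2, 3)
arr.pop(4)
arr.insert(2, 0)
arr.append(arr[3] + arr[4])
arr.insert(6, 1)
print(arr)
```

reverse → [9, 4, 0, 9]
insert 3 at 0 → [3, 9, 4, 0, 9]
insert 3 at 2 → [3, 9, 3, 4, 0, 9]
pop(4) removes 0 → [3, 9, 3, 4, 9]
insert 0 at 2 → [3, 9, 0, 3, 4, 9]
append arr[3]+arr[4] = 3+4 = 7 → [3, 9, 0, 3, 4, 9, 7]
insert 1 at 6 → [3, 9, 0, 3, 4, 9, 1, 7]

[3, 9, 0, 3, 4, 9, 1, 7]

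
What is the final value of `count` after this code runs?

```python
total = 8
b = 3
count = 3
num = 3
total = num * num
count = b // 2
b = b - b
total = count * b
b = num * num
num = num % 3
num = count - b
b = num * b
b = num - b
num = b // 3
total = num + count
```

1

total = 3*3 = 9
count = 3//2 = 1
b = 3-3 = 0
total = 1*0 = 0
b = 3*3 = 9
num = 3%3 = 0
num = 1-9 = -8
b = (-8)*9 = -72
b = (-8)-(-72) = 64
num = 64//3 = 21
total = 21+1 = 22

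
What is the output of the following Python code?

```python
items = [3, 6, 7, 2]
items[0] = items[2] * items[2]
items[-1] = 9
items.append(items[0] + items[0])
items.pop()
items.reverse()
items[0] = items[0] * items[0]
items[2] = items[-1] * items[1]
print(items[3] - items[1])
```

items[0] = items[2]*items[2] = 7*7 = 49 → [49, 6, 7, 2]
items[-1] = 9 → [49, 6, 7, 9]
append items[0]+items[0] = 49+49 = 98 → [49, 6, 7, 9, 98]
pop() removes 98 → [49, 6, 7, 9]
reverse → [9, 7, 6, 49]
items[0] = items[0]*items[0] = 9*9 = 81 → [81, 7, 6, 49]
items[2] = items[-1]*items[1] = 49*7 = 343 → [81, 7, 343, 49]
items[3]-items[1] = 49-7 = 42

42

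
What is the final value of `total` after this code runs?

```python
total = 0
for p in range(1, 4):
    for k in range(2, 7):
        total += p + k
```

p=1,k=2: total = 0+3 = 3
p=1,k=3: total = 3+4 = 7
p=1,k=4: total = 7+5 = 12
p=1,k=5: total = 12+6 = 18
p=1,k=6: total = 18+7 = 25
p=2,k=2: total = 25+4 = 29
p=2,k=3: total = 29+5 = 34
p=2,k=4: total = 34+6 = 40
p=2,k=5: total = 40+7 = 47
p=2,k=6: total = 47+8 = 55
p=3,k=2: total = 55+5 = 60
p=3,k=3: total = 60+6 = 66
p=3,k=4: total = 66+7 = 73
p=3,k=5: total = 73+8 = 81
p=3,k=6: total = 81+9 = 90

90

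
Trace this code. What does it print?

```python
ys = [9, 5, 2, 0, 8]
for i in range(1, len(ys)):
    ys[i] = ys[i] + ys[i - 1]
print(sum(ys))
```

i=1: ys[1] = 5+9 = 14 → [9, 14, 2, 0, 8]
i=2: ys[2] = 2+14 = 16 → [9, 14, 16, 0, 8]
i=3: ys[3] = 0+16 = 16 → [9, 14, 16, 16, 8]
i=4: ys[4] = 8+16 = 24 → [9, 14, 16, 16, 24]
sum = 79

79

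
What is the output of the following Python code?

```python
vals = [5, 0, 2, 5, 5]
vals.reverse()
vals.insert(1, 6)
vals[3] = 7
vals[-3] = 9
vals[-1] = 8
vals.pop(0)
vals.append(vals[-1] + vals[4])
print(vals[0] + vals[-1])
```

reverse → [5, 5, 2, 0, 5]
insert 6 at 1 → [5, 6, 5, 2, 0, 5]
vals[3] = 7 → [5, 6, 5, 7, 0, 5]
vals[-3] = 9 → [5, 6, 5, 9, 0, 5]
vals[-1] = 8 → [5, 6, 5, 9, 0, 8]
pop(0) removes 5 → [6, 5, 9, 0, 8]
append vals[-1]+vals[4] = 8+8 = 16 → [6, 5, 9, 0, 8, 16]
vals[0]+vals[-1] = 6+16 = 22

22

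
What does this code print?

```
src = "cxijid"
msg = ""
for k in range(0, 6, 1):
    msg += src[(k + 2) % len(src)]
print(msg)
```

ijidcx

k=0: add src[2]='i' → 'i'
k=1: add src[3]='j' → 'ij'
k=2: add src[4]='i' → 'iji'
k=3: add src[5]='d' → 'ijid'
k=4: add src[0]='c' → 'ijidc'
k=5: add src[1]='x' → 'ijidcx'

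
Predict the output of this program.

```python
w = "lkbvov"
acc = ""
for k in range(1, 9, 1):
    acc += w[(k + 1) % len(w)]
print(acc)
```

k=1: add w[2]='b' → 'b'
k=2: add w[3]='v' → 'bv'
k=3: add w[4]='o' → 'bvo'
k=4: add w[5]='v' → 'bvov'
k=5: add w[0]='l' → 'bvovl'
k=6: add w[1]='k' → 'bvovlk'
k=7: add w[2]='b' → 'bvovlkb'
k=8: add w[3]='v' → 'bvovlkbv'

bvovlkbv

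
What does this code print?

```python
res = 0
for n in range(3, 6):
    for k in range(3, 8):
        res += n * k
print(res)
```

n=3,k=3: res = 0+9 = 9
n=3,k=4: res = 9+12 = 21
n=3,k=5: res = 21+15 = 36
n=3,k=6: res = 36+18 = 54
n=3,k=7: res = 54+21 = 75
n=4,k=3: res = 75+12 = 87
n=4,k=4: res = 87+16 = 103
n=4,k=5: res = 103+20 = 123
n=4,k=6: res = 123+24 = 147
n=4,k=7: res = 147+28 = 175
n=5,k=3: res = 175+15 = 190
n=5,k=4: res = 190+20 = 210
n=5,k=5: res = 210+25 = 235
n=5,k=6: res = 235+30 = 265
n=5,k=7: res = 265+35 = 300

300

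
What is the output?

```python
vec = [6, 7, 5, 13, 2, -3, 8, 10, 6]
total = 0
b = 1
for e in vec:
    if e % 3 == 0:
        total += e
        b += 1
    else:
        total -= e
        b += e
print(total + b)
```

e=6: %3==0, total = 0+6 = 6; b=2
e=7: not %3==0, total = 6-7 = -1; b=9
e=5: not %3==0, total = (-1)-5 = -6; b=14
e=13: not %3==0, total = (-6)-13 = -19; b=27
e=2: not %3==0, total = (-19)-2 = -21; b=29
e=-3: %3==0, total = (-21)+(-3) = -24; b=30
e=8: not %3==0, total = (-24)-8 = -32; b=38
e=10: not %3==0, total = (-32)-10 = -42; b=48
e=6: %3==0, total = (-42)+6 = -36; b=49
total+b = (-36)+49 = 13

13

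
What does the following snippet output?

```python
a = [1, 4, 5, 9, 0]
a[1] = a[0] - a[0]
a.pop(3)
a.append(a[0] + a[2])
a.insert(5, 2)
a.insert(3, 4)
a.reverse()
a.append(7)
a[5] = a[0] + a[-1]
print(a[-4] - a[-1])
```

-2

a[1] = a[0]-a[0] = 1-1 = 0 → [1, 0, 5, 9, 0]
pop(3) removes 9 → [1, 0, 5, 0]
append a[0]+a[2] = 1+5 = 6 → [1, 0, 5, 0, 6]
insert 2 at 5 → [1, 0, 5, 0, 6, 2]
insert 4 at 3 → [1, 0, 5, 4, 0, 6, 2]
reverse → [2, 6, 0, 4, 5, 0, 1]
append 7 → [2, 6, 0, 4, 5, 0, 1, 7]
a[5] = a[0]+a[-1] = 2+7 = 9 → [2, 6, 0, 4, 5, 9, 1, 7]
a[-4]-a[-1] = 5-7 = -2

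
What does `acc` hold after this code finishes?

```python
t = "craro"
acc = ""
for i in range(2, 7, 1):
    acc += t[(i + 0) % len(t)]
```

i=2: add t[2]='a' → 'a'
i=3: add t[3]='r' → 'ar'
i=4: add t[4]='o' → 'aro'
i=5: add t[0]='c' → 'aroc'
i=6: add t[1]='r' → 'arocr'

'arocr'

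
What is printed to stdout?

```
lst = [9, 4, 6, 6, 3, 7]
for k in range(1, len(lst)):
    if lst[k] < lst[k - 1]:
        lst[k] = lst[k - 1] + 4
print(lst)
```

[9, 13, 17, 21, 25, 29]

k=1: 4<9, lst[1] = 9+4 = 13 → [9, 13, 6, 6, 3, 7]
k=2: 6<13, lst[2] = 13+4 = 17 → [9, 13, 17, 6, 3, 7]
k=3: 6<17, lst[3] = 17+4 = 21 → [9, 13, 17, 21, 3, 7]
k=4: 3<21, lst[4] = 21+4 = 25 → [9, 13, 17, 21, 25, 7]
k=5: 7<25, lst[5] = 25+4 = 29 → [9, 13, 17, 21, 25, 29]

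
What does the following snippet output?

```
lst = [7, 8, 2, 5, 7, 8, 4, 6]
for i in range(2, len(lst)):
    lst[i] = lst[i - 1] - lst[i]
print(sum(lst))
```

i=2: lst[2] = 8-2 = 6 → [7, 8, 6, 5, 7, 8, 4, 6]
i=3: lst[3] = 6-5 = 1 → [7, 8, 6, 1, 7, 8, 4, 6]
i=4: lst[4] = 1-7 = -6 → [7, 8, 6, 1, -6, 8, 4, 6]
i=5: lst[5] = (-6)-8 = -14 → [7, 8, 6, 1, -6, -14, 4, 6]
i=6: lst[6] = (-14)-4 = -18 → [7, 8, 6, 1, -6, -14, -18, 6]
i=7: lst[7] = (-18)-6 = -24 → [7, 8, 6, 1, -6, -14, -18, -24]
sum = -40

-40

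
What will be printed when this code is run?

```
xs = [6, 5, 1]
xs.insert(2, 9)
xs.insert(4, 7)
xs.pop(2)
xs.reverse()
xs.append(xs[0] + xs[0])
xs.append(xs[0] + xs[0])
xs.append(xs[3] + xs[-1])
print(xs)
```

[7, 1, 5, 6, 14, 14, 20]

insert 9 at 2 → [6, 5, 9, 1]
insert 7 at 4 → [6, 5, 9, 1, 7]
pop(2) removes 9 → [6, 5, 1, 7]
reverse → [7, 1, 5, 6]
append xs[0]+xs[0] = 7+7 = 14 → [7, 1, 5, 6, 14]
append xs[0]+xs[0] = 7+7 = 14 → [7, 1, 5, 6, 14, 14]
append xs[3]+xs[-1] = 6+14 = 20 → [7, 1, 5, 6, 14, 14, 20]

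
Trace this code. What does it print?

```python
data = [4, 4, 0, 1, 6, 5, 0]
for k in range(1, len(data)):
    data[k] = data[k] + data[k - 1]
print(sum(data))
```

84

k=1: data[1] = 4+4 = 8 → [4, 8, 0, 1, 6, 5, 0]
k=2: data[2] = 0+8 = 8 → [4, 8, 8, 1, 6, 5, 0]
k=3: data[3] = 1+8 = 9 → [4, 8, 8, 9, 6, 5, 0]
k=4: data[4] = 6+9 = 15 → [4, 8, 8, 9, 15, 5, 0]
k=5: data[5] = 5+15 = 20 → [4, 8, 8, 9, 15, 20, 0]
k=6: data[6] = 0+20 = 20 → [4, 8, 8, 9, 15, 20, 20]
sum = 84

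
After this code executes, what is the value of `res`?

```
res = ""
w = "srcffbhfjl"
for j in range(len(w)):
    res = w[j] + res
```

j=0: prepend 's' → 's'
j=1: prepend 'r' → 'rs'
j=2: prepend 'c' → 'crs'
j=3: prepend 'f' → 'fcrs'
j=4: prepend 'f' → 'ffcrs'
j=5: prepend 'b' → 'bffcrs'
j=6: prepend 'h' → 'hbffcrs'
j=7: prepend 'f' → 'fhbffcrs'
j=8: prepend 'j' → 'jfhbffcrs'
j=9: prepend 'l' → 'ljfhbffcrs'

'ljfhbffcrs'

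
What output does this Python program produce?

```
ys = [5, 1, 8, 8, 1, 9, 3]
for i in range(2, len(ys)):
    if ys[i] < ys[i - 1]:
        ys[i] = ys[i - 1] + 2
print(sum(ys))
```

i=2: 8>=1, unchanged → [5, 1, 8, 8, 1, 9, 3]
i=3: 8>=8, unchanged → [5, 1, 8, 8, 1, 9, 3]
i=4: 1<8, ys[4] = 8+2 = 10 → [5, 1, 8, 8, 10, 9, 3]
i=5: 9<10, ys[5] = 10+2 = 12 → [5, 1, 8, 8, 10, 12, 3]
i=6: 3<12, ys[6] = 12+2 = 14 → [5, 1, 8, 8, 10, 12, 14]
sum = 58

58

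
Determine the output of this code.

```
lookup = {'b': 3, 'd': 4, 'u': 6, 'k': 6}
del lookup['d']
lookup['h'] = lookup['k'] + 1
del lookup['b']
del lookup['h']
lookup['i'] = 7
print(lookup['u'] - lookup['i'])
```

-1

del 'd' → {'b': 3, 'u': 6, 'k': 6}
lookup['h'] = lookup['k']+1 = 7 → {'b': 3, 'u': 6, 'k': 6, 'h': 7}
del 'b' → {'u': 6, 'k': 6, 'h': 7}
del 'h' → {'u': 6, 'k': 6}
lookup['i'] = 7 → {'u': 6, 'k': 6, 'i': 7}
lookup['u']-lookup['i'] = 6-7 = -1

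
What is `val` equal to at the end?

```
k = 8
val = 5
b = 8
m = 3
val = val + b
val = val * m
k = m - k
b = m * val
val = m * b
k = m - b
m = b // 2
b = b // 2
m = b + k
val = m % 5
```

4

val = 5+8 = 13
val = 13*3 = 39
k = 3-8 = -5
b = 3*39 = 117
val = 3*117 = 351
k = 3-117 = -114
m = 117//2 = 58
b = 117//2 = 58
m = 58+(-114) = -56
val = (-56)%5 = 4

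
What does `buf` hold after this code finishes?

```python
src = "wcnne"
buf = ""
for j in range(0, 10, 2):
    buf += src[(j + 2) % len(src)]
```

j=0: add src[2]='n' → 'n'
j=2: add src[4]='e' → 'ne'
j=4: add src[1]='c' → 'nec'
j=6: add src[3]='n' → 'necn'
j=8: add src[0]='w' → 'necnw'

'necnw'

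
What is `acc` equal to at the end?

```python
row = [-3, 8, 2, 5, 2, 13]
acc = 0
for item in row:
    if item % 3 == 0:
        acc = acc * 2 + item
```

-3

item=-3: %3==0, acc = 0*2+(-3) = -3
item=8: not %3==0
item=2: not %3==0
item=5: not %3==0
item=2: not %3==0
item=13: not %3==0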